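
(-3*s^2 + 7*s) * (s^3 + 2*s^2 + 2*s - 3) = -3*s^5 + s^4 + 8*s^3 + 23*s^2 - 21*s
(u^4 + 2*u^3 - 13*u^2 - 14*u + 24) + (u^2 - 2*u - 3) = u^4 + 2*u^3 - 12*u^2 - 16*u + 21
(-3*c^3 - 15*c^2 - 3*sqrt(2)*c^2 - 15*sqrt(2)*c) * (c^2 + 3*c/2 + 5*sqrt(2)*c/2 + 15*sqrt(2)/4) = -3*c^5 - 39*c^4/2 - 21*sqrt(2)*c^4/2 - 273*sqrt(2)*c^3/4 - 75*c^3/2 - 315*sqrt(2)*c^2/4 - 195*c^2/2 - 225*c/2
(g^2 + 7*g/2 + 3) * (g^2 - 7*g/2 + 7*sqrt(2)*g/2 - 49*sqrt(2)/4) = g^4 + 7*sqrt(2)*g^3/2 - 37*g^2/4 - 259*sqrt(2)*g/8 - 21*g/2 - 147*sqrt(2)/4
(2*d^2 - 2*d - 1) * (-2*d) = -4*d^3 + 4*d^2 + 2*d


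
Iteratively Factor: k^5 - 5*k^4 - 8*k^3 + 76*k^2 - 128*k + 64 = (k - 2)*(k^4 - 3*k^3 - 14*k^2 + 48*k - 32) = (k - 2)^2*(k^3 - k^2 - 16*k + 16) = (k - 4)*(k - 2)^2*(k^2 + 3*k - 4) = (k - 4)*(k - 2)^2*(k - 1)*(k + 4)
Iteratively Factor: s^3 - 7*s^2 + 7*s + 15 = (s - 5)*(s^2 - 2*s - 3) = (s - 5)*(s + 1)*(s - 3)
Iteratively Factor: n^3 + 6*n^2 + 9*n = (n)*(n^2 + 6*n + 9) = n*(n + 3)*(n + 3)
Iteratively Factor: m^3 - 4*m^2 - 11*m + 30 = (m - 5)*(m^2 + m - 6) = (m - 5)*(m - 2)*(m + 3)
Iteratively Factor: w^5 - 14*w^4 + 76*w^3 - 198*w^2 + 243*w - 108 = (w - 3)*(w^4 - 11*w^3 + 43*w^2 - 69*w + 36) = (w - 3)*(w - 1)*(w^3 - 10*w^2 + 33*w - 36) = (w - 3)^2*(w - 1)*(w^2 - 7*w + 12) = (w - 3)^3*(w - 1)*(w - 4)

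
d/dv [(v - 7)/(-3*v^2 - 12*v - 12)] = (v - 16)/(3*(v^3 + 6*v^2 + 12*v + 8))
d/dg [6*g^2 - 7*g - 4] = 12*g - 7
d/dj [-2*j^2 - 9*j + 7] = -4*j - 9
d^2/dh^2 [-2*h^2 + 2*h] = -4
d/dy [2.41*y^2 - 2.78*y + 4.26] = 4.82*y - 2.78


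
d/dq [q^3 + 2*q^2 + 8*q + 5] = 3*q^2 + 4*q + 8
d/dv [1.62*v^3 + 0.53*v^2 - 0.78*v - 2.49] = 4.86*v^2 + 1.06*v - 0.78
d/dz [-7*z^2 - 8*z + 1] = -14*z - 8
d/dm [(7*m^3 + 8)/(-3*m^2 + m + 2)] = (21*m^2*(-3*m^2 + m + 2) + (6*m - 1)*(7*m^3 + 8))/(-3*m^2 + m + 2)^2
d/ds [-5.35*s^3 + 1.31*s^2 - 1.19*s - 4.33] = -16.05*s^2 + 2.62*s - 1.19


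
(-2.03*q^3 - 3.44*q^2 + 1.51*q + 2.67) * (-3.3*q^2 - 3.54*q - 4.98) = 6.699*q^5 + 18.5382*q^4 + 17.304*q^3 + 2.9748*q^2 - 16.9716*q - 13.2966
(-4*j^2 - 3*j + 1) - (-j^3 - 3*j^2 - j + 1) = j^3 - j^2 - 2*j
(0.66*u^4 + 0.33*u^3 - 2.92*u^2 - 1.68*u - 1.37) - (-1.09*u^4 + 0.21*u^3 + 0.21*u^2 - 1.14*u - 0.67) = 1.75*u^4 + 0.12*u^3 - 3.13*u^2 - 0.54*u - 0.7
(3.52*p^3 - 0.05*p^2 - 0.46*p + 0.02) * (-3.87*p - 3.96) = -13.6224*p^4 - 13.7457*p^3 + 1.9782*p^2 + 1.7442*p - 0.0792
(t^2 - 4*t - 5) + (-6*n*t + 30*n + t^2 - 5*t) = -6*n*t + 30*n + 2*t^2 - 9*t - 5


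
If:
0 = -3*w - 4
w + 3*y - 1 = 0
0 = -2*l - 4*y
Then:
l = -14/9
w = -4/3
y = 7/9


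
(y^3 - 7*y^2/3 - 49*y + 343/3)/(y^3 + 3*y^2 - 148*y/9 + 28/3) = 3*(y^2 - 49)/(3*y^2 + 16*y - 12)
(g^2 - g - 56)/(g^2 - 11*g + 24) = (g + 7)/(g - 3)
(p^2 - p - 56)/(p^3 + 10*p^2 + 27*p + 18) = (p^2 - p - 56)/(p^3 + 10*p^2 + 27*p + 18)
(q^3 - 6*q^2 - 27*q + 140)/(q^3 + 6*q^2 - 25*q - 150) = (q^2 - 11*q + 28)/(q^2 + q - 30)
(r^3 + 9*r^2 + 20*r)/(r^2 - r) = (r^2 + 9*r + 20)/(r - 1)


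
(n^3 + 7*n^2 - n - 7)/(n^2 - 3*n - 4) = (n^2 + 6*n - 7)/(n - 4)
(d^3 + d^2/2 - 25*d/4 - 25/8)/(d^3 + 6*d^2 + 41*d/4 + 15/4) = (d - 5/2)/(d + 3)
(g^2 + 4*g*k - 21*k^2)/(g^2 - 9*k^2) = (g + 7*k)/(g + 3*k)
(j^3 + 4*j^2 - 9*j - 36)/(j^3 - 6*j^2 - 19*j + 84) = (j + 3)/(j - 7)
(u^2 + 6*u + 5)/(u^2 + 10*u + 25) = (u + 1)/(u + 5)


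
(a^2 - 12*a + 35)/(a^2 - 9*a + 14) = (a - 5)/(a - 2)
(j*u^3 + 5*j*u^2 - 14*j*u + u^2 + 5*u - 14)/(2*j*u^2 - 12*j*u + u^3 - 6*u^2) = (j*u^3 + 5*j*u^2 - 14*j*u + u^2 + 5*u - 14)/(u*(2*j*u - 12*j + u^2 - 6*u))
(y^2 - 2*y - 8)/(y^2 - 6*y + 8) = (y + 2)/(y - 2)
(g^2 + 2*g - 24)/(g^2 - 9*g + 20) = (g + 6)/(g - 5)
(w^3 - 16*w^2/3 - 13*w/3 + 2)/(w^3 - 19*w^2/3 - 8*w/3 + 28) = (3*w^2 + 2*w - 1)/(3*w^2 - w - 14)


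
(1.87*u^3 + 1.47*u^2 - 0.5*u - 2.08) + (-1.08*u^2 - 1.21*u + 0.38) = 1.87*u^3 + 0.39*u^2 - 1.71*u - 1.7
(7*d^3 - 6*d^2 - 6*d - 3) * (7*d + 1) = 49*d^4 - 35*d^3 - 48*d^2 - 27*d - 3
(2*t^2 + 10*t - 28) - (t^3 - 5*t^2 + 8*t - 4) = -t^3 + 7*t^2 + 2*t - 24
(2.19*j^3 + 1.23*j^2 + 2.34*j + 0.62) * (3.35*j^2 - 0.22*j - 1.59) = 7.3365*j^5 + 3.6387*j^4 + 4.0863*j^3 - 0.3935*j^2 - 3.857*j - 0.9858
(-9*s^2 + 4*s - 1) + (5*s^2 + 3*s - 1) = -4*s^2 + 7*s - 2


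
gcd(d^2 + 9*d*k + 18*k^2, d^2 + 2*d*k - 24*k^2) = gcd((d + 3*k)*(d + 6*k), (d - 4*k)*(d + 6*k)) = d + 6*k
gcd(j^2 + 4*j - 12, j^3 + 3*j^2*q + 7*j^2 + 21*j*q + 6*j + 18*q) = j + 6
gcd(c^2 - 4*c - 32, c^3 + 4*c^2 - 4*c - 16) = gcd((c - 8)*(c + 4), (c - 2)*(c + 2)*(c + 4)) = c + 4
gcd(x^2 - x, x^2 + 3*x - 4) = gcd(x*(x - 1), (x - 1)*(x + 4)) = x - 1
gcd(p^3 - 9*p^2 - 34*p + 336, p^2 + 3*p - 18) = p + 6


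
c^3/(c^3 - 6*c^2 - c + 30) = c^3/(c^3 - 6*c^2 - c + 30)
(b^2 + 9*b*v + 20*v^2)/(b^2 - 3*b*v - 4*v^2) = (-b^2 - 9*b*v - 20*v^2)/(-b^2 + 3*b*v + 4*v^2)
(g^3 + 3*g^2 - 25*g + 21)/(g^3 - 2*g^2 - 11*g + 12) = (g^2 + 4*g - 21)/(g^2 - g - 12)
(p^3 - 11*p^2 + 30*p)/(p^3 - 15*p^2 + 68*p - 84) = p*(p - 5)/(p^2 - 9*p + 14)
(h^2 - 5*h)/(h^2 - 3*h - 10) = h/(h + 2)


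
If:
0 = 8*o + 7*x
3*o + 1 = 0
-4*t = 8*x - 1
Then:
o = -1/3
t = -43/84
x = 8/21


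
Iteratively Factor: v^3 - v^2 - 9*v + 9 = (v + 3)*(v^2 - 4*v + 3) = (v - 3)*(v + 3)*(v - 1)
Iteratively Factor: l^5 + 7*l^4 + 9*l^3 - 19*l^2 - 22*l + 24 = (l - 1)*(l^4 + 8*l^3 + 17*l^2 - 2*l - 24) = (l - 1)*(l + 3)*(l^3 + 5*l^2 + 2*l - 8) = (l - 1)*(l + 3)*(l + 4)*(l^2 + l - 2) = (l - 1)*(l + 2)*(l + 3)*(l + 4)*(l - 1)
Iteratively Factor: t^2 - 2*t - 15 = (t + 3)*(t - 5)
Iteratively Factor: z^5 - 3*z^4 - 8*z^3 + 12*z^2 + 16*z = (z + 1)*(z^4 - 4*z^3 - 4*z^2 + 16*z) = (z - 4)*(z + 1)*(z^3 - 4*z) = z*(z - 4)*(z + 1)*(z^2 - 4) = z*(z - 4)*(z + 1)*(z + 2)*(z - 2)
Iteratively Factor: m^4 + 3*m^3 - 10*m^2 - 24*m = (m - 3)*(m^3 + 6*m^2 + 8*m) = (m - 3)*(m + 2)*(m^2 + 4*m) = (m - 3)*(m + 2)*(m + 4)*(m)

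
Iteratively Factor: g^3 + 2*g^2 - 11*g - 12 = (g - 3)*(g^2 + 5*g + 4) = (g - 3)*(g + 1)*(g + 4)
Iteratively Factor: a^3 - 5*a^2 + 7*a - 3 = (a - 1)*(a^2 - 4*a + 3) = (a - 1)^2*(a - 3)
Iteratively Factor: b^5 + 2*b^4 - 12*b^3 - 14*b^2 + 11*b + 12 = (b - 1)*(b^4 + 3*b^3 - 9*b^2 - 23*b - 12) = (b - 1)*(b + 1)*(b^3 + 2*b^2 - 11*b - 12) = (b - 3)*(b - 1)*(b + 1)*(b^2 + 5*b + 4) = (b - 3)*(b - 1)*(b + 1)^2*(b + 4)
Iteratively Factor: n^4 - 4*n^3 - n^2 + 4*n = (n + 1)*(n^3 - 5*n^2 + 4*n) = (n - 4)*(n + 1)*(n^2 - n) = (n - 4)*(n - 1)*(n + 1)*(n)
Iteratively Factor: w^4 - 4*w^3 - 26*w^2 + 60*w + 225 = (w + 3)*(w^3 - 7*w^2 - 5*w + 75) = (w - 5)*(w + 3)*(w^2 - 2*w - 15) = (w - 5)*(w + 3)^2*(w - 5)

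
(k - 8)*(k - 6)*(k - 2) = k^3 - 16*k^2 + 76*k - 96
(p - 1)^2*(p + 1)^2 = p^4 - 2*p^2 + 1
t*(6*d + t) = 6*d*t + t^2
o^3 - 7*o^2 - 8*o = o*(o - 8)*(o + 1)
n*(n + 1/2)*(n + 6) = n^3 + 13*n^2/2 + 3*n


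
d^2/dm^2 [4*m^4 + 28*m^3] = 24*m*(2*m + 7)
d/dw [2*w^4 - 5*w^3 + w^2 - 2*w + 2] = 8*w^3 - 15*w^2 + 2*w - 2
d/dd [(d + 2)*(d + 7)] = 2*d + 9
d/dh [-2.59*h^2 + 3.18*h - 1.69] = 3.18 - 5.18*h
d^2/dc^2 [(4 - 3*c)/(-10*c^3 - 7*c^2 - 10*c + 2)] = 2*(900*c^5 - 1770*c^4 - 2393*c^3 - 1428*c^2 - 954*c - 396)/(1000*c^9 + 2100*c^8 + 4470*c^7 + 3943*c^6 + 3630*c^5 + 606*c^4 + 280*c^3 - 516*c^2 + 120*c - 8)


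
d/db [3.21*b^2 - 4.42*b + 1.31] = 6.42*b - 4.42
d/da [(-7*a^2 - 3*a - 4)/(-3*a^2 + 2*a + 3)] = (-23*a^2 - 66*a - 1)/(9*a^4 - 12*a^3 - 14*a^2 + 12*a + 9)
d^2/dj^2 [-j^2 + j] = -2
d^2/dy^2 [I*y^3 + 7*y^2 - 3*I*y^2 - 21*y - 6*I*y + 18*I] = 6*I*y + 14 - 6*I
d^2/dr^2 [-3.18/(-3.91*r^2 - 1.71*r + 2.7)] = (-97.232316*r^2 - 42.523596*r + 3.18*(7.82*r + 1.71)*(15.64*r + 3.42) + 67.14252)/(3.91*r^2 + 1.71*r - 2.7)^3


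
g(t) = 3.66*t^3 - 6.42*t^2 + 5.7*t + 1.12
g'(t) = 10.98*t^2 - 12.84*t + 5.7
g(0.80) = 3.45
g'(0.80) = 2.46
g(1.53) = 7.92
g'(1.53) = 11.76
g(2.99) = 58.60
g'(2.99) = 65.47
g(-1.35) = -27.28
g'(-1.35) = 43.05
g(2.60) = 36.87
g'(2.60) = 46.54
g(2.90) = 52.92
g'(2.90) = 60.81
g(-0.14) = 0.19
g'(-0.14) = 7.71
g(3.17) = 71.26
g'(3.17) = 75.33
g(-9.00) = -3238.34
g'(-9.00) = 1010.64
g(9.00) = 2200.54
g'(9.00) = 779.52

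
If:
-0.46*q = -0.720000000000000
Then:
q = 1.57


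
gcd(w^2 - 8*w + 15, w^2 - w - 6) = w - 3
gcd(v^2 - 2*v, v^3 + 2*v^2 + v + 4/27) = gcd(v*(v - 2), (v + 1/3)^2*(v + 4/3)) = 1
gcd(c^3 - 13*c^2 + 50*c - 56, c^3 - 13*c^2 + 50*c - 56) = c^3 - 13*c^2 + 50*c - 56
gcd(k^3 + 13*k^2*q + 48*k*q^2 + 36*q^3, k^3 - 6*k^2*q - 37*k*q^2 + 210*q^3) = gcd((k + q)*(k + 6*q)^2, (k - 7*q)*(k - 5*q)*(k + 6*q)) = k + 6*q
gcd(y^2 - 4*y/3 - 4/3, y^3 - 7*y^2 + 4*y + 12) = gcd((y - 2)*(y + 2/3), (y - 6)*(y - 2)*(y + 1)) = y - 2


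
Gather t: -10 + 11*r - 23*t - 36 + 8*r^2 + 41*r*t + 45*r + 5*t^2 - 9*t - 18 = 8*r^2 + 56*r + 5*t^2 + t*(41*r - 32) - 64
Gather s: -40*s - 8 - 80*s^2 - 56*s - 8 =-80*s^2 - 96*s - 16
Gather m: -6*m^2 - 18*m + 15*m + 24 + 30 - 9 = -6*m^2 - 3*m + 45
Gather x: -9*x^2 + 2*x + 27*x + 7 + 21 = -9*x^2 + 29*x + 28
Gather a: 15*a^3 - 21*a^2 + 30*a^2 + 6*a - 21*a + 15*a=15*a^3 + 9*a^2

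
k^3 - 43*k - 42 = (k - 7)*(k + 1)*(k + 6)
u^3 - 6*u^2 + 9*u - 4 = (u - 4)*(u - 1)^2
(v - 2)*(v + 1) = v^2 - v - 2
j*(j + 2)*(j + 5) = j^3 + 7*j^2 + 10*j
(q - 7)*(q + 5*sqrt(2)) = q^2 - 7*q + 5*sqrt(2)*q - 35*sqrt(2)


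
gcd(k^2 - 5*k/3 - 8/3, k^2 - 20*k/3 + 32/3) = k - 8/3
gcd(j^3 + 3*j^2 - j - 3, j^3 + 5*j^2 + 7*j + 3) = j^2 + 4*j + 3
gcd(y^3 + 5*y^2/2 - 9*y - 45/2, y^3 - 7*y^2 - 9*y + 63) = y^2 - 9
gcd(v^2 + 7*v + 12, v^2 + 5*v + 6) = v + 3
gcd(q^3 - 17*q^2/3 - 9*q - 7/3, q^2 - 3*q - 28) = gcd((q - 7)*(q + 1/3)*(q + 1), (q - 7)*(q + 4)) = q - 7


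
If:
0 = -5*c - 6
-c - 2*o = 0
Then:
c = -6/5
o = 3/5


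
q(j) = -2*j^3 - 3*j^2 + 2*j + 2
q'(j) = -6*j^2 - 6*j + 2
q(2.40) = -38.13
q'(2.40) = -46.96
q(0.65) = 1.48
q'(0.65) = -4.44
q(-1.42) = -1.16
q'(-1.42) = -1.58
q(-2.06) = 2.63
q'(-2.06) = -11.10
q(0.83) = 0.45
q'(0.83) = -7.11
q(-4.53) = 117.30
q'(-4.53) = -93.95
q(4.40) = -217.65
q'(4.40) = -140.56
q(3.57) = -120.09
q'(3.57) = -95.89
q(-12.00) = 3002.00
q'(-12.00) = -790.00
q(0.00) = 2.00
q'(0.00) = 2.00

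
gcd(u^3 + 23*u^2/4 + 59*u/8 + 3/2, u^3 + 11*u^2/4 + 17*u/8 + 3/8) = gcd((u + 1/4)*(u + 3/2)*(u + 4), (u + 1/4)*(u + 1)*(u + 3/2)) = u^2 + 7*u/4 + 3/8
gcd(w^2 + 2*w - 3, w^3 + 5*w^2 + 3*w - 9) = w^2 + 2*w - 3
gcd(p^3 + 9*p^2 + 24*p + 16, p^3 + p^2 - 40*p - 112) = p^2 + 8*p + 16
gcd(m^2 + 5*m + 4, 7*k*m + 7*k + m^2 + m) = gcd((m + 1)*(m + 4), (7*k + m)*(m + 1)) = m + 1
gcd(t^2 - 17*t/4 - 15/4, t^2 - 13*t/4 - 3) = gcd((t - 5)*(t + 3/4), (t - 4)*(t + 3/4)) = t + 3/4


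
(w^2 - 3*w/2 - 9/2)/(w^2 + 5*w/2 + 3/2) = (w - 3)/(w + 1)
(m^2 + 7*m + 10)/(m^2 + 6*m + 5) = (m + 2)/(m + 1)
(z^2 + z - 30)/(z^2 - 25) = (z + 6)/(z + 5)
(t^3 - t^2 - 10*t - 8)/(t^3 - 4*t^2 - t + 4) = (t + 2)/(t - 1)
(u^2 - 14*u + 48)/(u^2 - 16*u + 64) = (u - 6)/(u - 8)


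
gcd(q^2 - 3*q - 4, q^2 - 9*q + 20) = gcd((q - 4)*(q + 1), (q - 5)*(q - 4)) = q - 4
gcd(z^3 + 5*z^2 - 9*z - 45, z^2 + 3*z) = z + 3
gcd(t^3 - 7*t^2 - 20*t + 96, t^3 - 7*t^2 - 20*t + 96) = t^3 - 7*t^2 - 20*t + 96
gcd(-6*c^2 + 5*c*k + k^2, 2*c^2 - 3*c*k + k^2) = c - k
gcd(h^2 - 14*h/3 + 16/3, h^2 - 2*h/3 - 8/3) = h - 2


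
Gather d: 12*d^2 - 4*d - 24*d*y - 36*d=12*d^2 + d*(-24*y - 40)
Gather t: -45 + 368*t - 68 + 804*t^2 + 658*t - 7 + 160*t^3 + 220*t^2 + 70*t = 160*t^3 + 1024*t^2 + 1096*t - 120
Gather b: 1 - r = 1 - r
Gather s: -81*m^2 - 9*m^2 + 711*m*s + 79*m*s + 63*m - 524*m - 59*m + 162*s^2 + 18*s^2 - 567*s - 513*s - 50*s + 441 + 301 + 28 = -90*m^2 - 520*m + 180*s^2 + s*(790*m - 1130) + 770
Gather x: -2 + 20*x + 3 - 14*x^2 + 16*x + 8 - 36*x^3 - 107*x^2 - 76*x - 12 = -36*x^3 - 121*x^2 - 40*x - 3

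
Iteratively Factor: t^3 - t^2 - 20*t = (t + 4)*(t^2 - 5*t) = t*(t + 4)*(t - 5)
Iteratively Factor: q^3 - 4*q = (q - 2)*(q^2 + 2*q) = q*(q - 2)*(q + 2)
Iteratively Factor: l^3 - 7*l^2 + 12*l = (l)*(l^2 - 7*l + 12) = l*(l - 4)*(l - 3)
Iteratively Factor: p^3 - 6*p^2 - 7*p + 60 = (p - 5)*(p^2 - p - 12) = (p - 5)*(p - 4)*(p + 3)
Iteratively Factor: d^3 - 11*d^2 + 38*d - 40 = (d - 2)*(d^2 - 9*d + 20) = (d - 4)*(d - 2)*(d - 5)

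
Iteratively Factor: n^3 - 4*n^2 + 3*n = (n)*(n^2 - 4*n + 3) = n*(n - 3)*(n - 1)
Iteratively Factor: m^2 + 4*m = (m)*(m + 4)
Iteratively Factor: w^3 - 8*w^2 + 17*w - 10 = (w - 5)*(w^2 - 3*w + 2) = (w - 5)*(w - 1)*(w - 2)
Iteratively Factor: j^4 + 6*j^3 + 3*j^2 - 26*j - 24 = (j + 3)*(j^3 + 3*j^2 - 6*j - 8) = (j - 2)*(j + 3)*(j^2 + 5*j + 4) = (j - 2)*(j + 1)*(j + 3)*(j + 4)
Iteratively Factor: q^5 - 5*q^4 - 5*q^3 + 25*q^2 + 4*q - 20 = (q - 1)*(q^4 - 4*q^3 - 9*q^2 + 16*q + 20) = (q - 1)*(q + 2)*(q^3 - 6*q^2 + 3*q + 10) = (q - 2)*(q - 1)*(q + 2)*(q^2 - 4*q - 5) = (q - 5)*(q - 2)*(q - 1)*(q + 2)*(q + 1)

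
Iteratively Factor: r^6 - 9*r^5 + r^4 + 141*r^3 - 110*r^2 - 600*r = (r + 2)*(r^5 - 11*r^4 + 23*r^3 + 95*r^2 - 300*r) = (r + 2)*(r + 3)*(r^4 - 14*r^3 + 65*r^2 - 100*r) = (r - 5)*(r + 2)*(r + 3)*(r^3 - 9*r^2 + 20*r) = r*(r - 5)*(r + 2)*(r + 3)*(r^2 - 9*r + 20) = r*(r - 5)*(r - 4)*(r + 2)*(r + 3)*(r - 5)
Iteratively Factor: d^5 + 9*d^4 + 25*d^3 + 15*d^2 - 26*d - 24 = (d - 1)*(d^4 + 10*d^3 + 35*d^2 + 50*d + 24) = (d - 1)*(d + 2)*(d^3 + 8*d^2 + 19*d + 12) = (d - 1)*(d + 2)*(d + 4)*(d^2 + 4*d + 3) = (d - 1)*(d + 1)*(d + 2)*(d + 4)*(d + 3)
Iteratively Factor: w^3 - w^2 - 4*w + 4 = (w + 2)*(w^2 - 3*w + 2) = (w - 2)*(w + 2)*(w - 1)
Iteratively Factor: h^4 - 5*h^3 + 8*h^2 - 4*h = (h - 2)*(h^3 - 3*h^2 + 2*h) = (h - 2)^2*(h^2 - h) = h*(h - 2)^2*(h - 1)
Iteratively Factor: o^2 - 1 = (o - 1)*(o + 1)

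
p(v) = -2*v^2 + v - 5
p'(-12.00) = 49.00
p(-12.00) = -305.00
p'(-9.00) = 37.00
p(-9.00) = -176.00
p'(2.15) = -7.60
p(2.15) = -12.10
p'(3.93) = -14.72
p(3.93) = -31.96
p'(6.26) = -24.04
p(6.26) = -77.12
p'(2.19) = -7.76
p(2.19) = -12.40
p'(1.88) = -6.52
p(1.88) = -10.19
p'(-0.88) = 4.52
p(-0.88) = -7.43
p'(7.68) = -29.72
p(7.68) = -115.28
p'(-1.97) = 8.88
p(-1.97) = -14.73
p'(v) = 1 - 4*v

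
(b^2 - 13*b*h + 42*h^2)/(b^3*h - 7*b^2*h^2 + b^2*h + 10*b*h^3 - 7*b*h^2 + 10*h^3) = (b^2 - 13*b*h + 42*h^2)/(h*(b^3 - 7*b^2*h + b^2 + 10*b*h^2 - 7*b*h + 10*h^2))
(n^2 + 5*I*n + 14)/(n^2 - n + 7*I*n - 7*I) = (n - 2*I)/(n - 1)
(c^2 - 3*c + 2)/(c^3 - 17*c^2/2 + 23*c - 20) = 2*(c - 1)/(2*c^2 - 13*c + 20)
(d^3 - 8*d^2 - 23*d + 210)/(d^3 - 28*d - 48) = (d^2 - 2*d - 35)/(d^2 + 6*d + 8)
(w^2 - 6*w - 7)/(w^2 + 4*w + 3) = (w - 7)/(w + 3)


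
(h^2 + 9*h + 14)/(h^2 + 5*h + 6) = (h + 7)/(h + 3)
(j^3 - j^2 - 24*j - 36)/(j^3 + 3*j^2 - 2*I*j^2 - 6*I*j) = (j^2 - 4*j - 12)/(j*(j - 2*I))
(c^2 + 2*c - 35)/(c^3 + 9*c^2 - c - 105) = (c - 5)/(c^2 + 2*c - 15)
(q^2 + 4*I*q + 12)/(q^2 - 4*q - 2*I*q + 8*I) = (q + 6*I)/(q - 4)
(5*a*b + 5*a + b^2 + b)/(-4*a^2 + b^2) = (-5*a*b - 5*a - b^2 - b)/(4*a^2 - b^2)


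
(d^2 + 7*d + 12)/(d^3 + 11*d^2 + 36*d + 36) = (d + 4)/(d^2 + 8*d + 12)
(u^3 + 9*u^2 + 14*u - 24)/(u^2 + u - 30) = (u^2 + 3*u - 4)/(u - 5)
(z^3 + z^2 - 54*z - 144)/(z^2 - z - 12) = (z^2 - 2*z - 48)/(z - 4)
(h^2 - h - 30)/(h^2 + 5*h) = (h - 6)/h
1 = 1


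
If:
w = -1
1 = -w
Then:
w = -1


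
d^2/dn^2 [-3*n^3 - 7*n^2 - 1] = -18*n - 14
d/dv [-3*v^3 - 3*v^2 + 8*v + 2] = -9*v^2 - 6*v + 8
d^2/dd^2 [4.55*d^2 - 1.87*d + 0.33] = 9.10000000000000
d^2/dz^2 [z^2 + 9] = 2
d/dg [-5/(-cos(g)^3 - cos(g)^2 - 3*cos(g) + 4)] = 5*(3*cos(g)^2 + 2*cos(g) + 3)*sin(g)/(cos(g)^3 + cos(g)^2 + 3*cos(g) - 4)^2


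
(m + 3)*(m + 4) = m^2 + 7*m + 12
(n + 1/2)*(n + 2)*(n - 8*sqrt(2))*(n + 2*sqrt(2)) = n^4 - 6*sqrt(2)*n^3 + 5*n^3/2 - 31*n^2 - 15*sqrt(2)*n^2 - 80*n - 6*sqrt(2)*n - 32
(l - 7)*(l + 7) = l^2 - 49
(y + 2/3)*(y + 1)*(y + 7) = y^3 + 26*y^2/3 + 37*y/3 + 14/3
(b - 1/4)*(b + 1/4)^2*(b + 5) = b^4 + 21*b^3/4 + 19*b^2/16 - 21*b/64 - 5/64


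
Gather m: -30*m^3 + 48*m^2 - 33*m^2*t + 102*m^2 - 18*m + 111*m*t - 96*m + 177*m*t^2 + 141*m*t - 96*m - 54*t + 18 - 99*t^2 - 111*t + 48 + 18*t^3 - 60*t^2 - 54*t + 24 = -30*m^3 + m^2*(150 - 33*t) + m*(177*t^2 + 252*t - 210) + 18*t^3 - 159*t^2 - 219*t + 90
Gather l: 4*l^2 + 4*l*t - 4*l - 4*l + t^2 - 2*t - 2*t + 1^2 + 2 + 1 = 4*l^2 + l*(4*t - 8) + t^2 - 4*t + 4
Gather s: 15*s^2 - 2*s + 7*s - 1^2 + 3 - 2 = 15*s^2 + 5*s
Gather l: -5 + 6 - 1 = 0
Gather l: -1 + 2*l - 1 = 2*l - 2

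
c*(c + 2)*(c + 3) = c^3 + 5*c^2 + 6*c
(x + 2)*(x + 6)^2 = x^3 + 14*x^2 + 60*x + 72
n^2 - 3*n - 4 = (n - 4)*(n + 1)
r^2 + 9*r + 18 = (r + 3)*(r + 6)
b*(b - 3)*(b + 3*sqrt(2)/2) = b^3 - 3*b^2 + 3*sqrt(2)*b^2/2 - 9*sqrt(2)*b/2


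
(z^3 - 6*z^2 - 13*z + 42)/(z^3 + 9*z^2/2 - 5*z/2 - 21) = 2*(z - 7)/(2*z + 7)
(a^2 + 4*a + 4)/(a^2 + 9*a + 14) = (a + 2)/(a + 7)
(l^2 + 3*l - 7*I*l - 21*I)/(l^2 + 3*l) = (l - 7*I)/l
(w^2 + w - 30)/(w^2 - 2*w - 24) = (-w^2 - w + 30)/(-w^2 + 2*w + 24)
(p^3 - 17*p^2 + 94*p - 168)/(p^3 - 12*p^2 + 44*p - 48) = (p - 7)/(p - 2)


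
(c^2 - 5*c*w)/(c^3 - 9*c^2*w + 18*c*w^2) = (c - 5*w)/(c^2 - 9*c*w + 18*w^2)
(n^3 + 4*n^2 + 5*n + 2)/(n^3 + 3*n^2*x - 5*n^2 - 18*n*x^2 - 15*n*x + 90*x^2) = (n^3 + 4*n^2 + 5*n + 2)/(n^3 + 3*n^2*x - 5*n^2 - 18*n*x^2 - 15*n*x + 90*x^2)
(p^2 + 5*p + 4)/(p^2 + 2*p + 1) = (p + 4)/(p + 1)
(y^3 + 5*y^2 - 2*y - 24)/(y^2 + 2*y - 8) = y + 3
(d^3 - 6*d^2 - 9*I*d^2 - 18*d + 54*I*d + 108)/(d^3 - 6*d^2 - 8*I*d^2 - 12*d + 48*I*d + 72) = (d - 3*I)/(d - 2*I)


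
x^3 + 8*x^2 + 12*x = x*(x + 2)*(x + 6)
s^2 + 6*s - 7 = (s - 1)*(s + 7)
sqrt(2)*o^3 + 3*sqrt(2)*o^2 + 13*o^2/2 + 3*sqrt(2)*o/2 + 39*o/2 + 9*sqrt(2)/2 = (o + 3)*(o + 3*sqrt(2))*(sqrt(2)*o + 1/2)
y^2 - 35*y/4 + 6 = (y - 8)*(y - 3/4)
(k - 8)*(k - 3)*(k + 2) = k^3 - 9*k^2 + 2*k + 48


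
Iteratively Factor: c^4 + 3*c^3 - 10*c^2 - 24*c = (c + 4)*(c^3 - c^2 - 6*c) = c*(c + 4)*(c^2 - c - 6) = c*(c - 3)*(c + 4)*(c + 2)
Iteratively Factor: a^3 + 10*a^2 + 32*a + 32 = (a + 2)*(a^2 + 8*a + 16) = (a + 2)*(a + 4)*(a + 4)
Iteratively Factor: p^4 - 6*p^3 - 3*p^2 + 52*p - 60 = (p - 5)*(p^3 - p^2 - 8*p + 12) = (p - 5)*(p - 2)*(p^2 + p - 6) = (p - 5)*(p - 2)*(p + 3)*(p - 2)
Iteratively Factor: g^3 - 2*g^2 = (g - 2)*(g^2) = g*(g - 2)*(g)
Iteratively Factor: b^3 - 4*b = (b + 2)*(b^2 - 2*b) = b*(b + 2)*(b - 2)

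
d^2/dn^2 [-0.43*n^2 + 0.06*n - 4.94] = -0.860000000000000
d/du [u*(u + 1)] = 2*u + 1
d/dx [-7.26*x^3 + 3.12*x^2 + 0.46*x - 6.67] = -21.78*x^2 + 6.24*x + 0.46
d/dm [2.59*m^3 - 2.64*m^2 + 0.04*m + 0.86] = 7.77*m^2 - 5.28*m + 0.04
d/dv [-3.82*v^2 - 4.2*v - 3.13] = -7.64*v - 4.2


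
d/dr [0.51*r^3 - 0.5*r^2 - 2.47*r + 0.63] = 1.53*r^2 - 1.0*r - 2.47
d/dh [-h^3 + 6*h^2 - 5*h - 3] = -3*h^2 + 12*h - 5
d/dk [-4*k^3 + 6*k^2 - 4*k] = -12*k^2 + 12*k - 4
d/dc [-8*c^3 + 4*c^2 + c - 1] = -24*c^2 + 8*c + 1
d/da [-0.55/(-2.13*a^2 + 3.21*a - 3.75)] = (1.7655 - 2.343*a)/(2.13*a^2 - 3.21*a + 3.75)^2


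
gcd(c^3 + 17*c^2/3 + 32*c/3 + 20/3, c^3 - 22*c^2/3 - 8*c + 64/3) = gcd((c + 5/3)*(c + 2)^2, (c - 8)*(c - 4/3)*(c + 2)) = c + 2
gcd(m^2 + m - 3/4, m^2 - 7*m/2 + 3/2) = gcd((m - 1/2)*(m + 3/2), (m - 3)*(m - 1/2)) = m - 1/2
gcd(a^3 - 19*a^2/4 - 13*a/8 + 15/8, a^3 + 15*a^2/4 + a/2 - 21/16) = a^2 + a/4 - 3/8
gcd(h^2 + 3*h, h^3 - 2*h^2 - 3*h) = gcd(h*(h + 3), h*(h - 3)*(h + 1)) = h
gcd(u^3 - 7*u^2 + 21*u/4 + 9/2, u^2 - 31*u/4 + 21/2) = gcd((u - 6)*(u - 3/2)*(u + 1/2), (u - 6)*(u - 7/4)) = u - 6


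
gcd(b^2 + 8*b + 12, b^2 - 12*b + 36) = 1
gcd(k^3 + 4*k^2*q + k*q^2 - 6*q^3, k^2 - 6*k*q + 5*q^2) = -k + q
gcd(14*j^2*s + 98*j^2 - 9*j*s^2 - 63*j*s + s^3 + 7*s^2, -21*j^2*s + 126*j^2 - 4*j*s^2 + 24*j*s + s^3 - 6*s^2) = -7*j + s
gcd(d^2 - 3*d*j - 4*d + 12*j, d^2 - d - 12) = d - 4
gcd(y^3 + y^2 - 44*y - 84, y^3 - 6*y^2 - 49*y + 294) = y - 7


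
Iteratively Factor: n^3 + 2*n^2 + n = (n + 1)*(n^2 + n) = n*(n + 1)*(n + 1)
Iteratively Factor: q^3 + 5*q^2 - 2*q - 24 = (q + 4)*(q^2 + q - 6) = (q - 2)*(q + 4)*(q + 3)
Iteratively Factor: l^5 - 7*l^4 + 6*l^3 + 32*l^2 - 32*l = (l - 1)*(l^4 - 6*l^3 + 32*l) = l*(l - 1)*(l^3 - 6*l^2 + 32) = l*(l - 1)*(l + 2)*(l^2 - 8*l + 16) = l*(l - 4)*(l - 1)*(l + 2)*(l - 4)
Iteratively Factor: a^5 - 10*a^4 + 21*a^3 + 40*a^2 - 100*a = (a - 5)*(a^4 - 5*a^3 - 4*a^2 + 20*a) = (a - 5)*(a - 2)*(a^3 - 3*a^2 - 10*a) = a*(a - 5)*(a - 2)*(a^2 - 3*a - 10) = a*(a - 5)^2*(a - 2)*(a + 2)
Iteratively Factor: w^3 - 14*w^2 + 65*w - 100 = (w - 5)*(w^2 - 9*w + 20) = (w - 5)^2*(w - 4)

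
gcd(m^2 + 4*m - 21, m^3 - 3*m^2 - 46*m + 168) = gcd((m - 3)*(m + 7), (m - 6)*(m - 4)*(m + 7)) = m + 7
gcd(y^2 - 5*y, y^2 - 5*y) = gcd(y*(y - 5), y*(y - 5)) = y^2 - 5*y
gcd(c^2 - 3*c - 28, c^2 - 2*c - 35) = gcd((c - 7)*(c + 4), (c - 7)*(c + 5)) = c - 7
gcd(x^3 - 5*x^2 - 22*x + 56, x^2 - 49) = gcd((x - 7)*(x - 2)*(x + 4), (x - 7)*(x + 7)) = x - 7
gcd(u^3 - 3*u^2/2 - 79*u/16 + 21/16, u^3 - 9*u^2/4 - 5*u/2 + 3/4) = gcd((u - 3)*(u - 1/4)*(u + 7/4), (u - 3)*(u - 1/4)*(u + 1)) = u^2 - 13*u/4 + 3/4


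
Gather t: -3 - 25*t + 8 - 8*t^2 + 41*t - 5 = -8*t^2 + 16*t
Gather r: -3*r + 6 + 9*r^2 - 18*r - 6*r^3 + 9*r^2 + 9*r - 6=-6*r^3 + 18*r^2 - 12*r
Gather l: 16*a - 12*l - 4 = 16*a - 12*l - 4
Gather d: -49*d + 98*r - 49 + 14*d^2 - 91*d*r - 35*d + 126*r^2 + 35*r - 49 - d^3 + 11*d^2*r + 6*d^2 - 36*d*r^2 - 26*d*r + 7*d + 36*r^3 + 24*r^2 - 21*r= -d^3 + d^2*(11*r + 20) + d*(-36*r^2 - 117*r - 77) + 36*r^3 + 150*r^2 + 112*r - 98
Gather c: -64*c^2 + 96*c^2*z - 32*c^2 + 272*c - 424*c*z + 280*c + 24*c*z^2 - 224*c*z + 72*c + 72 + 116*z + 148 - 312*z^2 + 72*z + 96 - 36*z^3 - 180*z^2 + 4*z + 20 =c^2*(96*z - 96) + c*(24*z^2 - 648*z + 624) - 36*z^3 - 492*z^2 + 192*z + 336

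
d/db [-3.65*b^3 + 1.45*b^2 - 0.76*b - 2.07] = -10.95*b^2 + 2.9*b - 0.76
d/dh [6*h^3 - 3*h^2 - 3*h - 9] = 18*h^2 - 6*h - 3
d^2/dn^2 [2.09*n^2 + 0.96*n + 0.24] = 4.18000000000000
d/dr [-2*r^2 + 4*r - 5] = 4 - 4*r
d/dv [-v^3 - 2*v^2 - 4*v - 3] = -3*v^2 - 4*v - 4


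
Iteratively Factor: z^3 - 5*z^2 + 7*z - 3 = (z - 1)*(z^2 - 4*z + 3) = (z - 3)*(z - 1)*(z - 1)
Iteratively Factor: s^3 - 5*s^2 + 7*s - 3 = (s - 3)*(s^2 - 2*s + 1) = (s - 3)*(s - 1)*(s - 1)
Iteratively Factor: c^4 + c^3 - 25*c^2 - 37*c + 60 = (c + 3)*(c^3 - 2*c^2 - 19*c + 20) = (c - 1)*(c + 3)*(c^2 - c - 20) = (c - 1)*(c + 3)*(c + 4)*(c - 5)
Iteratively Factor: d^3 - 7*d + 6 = (d - 1)*(d^2 + d - 6) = (d - 1)*(d + 3)*(d - 2)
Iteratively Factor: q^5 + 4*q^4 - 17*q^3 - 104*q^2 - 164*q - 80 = (q + 2)*(q^4 + 2*q^3 - 21*q^2 - 62*q - 40) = (q + 2)^2*(q^3 - 21*q - 20) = (q + 1)*(q + 2)^2*(q^2 - q - 20) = (q + 1)*(q + 2)^2*(q + 4)*(q - 5)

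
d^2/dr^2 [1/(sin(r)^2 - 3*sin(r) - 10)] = (-4*sin(r)^4 + 9*sin(r)^3 - 43*sin(r)^2 + 12*sin(r) + 38)/((sin(r) - 5)^3*(sin(r) + 2)^3)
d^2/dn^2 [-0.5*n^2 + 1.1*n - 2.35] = -1.00000000000000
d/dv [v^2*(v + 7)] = v*(3*v + 14)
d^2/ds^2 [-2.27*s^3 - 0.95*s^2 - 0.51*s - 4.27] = -13.62*s - 1.9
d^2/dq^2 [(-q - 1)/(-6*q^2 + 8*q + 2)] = ((1 - 9*q)*(-3*q^2 + 4*q + 1) - 4*(q + 1)*(3*q - 2)^2)/(-3*q^2 + 4*q + 1)^3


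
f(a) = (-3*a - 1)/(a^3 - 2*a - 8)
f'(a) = (2 - 3*a^2)*(-3*a - 1)/(a^3 - 2*a - 8)^2 - 3/(a^3 - 2*a - 8) = (-3*a^3 + 6*a + (3*a + 1)*(3*a^2 - 2) + 24)/(-a^3 + 2*a + 8)^2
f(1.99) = 1.70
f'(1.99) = 4.83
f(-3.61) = -0.21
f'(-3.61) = -0.10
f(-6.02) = -0.08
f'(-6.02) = -0.03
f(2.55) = -2.48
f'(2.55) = 11.63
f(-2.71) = -0.32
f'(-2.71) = -0.15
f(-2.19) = -0.39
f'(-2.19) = -0.13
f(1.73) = 0.99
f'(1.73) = 1.57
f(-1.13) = -0.33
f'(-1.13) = 0.33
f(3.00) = -0.77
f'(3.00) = 1.25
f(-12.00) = -0.02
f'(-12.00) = 0.00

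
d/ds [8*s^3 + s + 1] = 24*s^2 + 1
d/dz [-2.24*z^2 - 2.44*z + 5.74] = -4.48*z - 2.44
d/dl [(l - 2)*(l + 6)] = 2*l + 4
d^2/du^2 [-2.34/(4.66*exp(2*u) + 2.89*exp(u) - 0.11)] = (-2.34*(9.32*exp(u) + 2.89)*(18.64*exp(u) + 5.78)*exp(u) + (43.6176*exp(u) + 6.7626)*(4.66*exp(2*u) + 2.89*exp(u) - 0.11))*exp(u)/(4.66*exp(2*u) + 2.89*exp(u) - 0.11)^3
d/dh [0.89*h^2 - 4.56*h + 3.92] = 1.78*h - 4.56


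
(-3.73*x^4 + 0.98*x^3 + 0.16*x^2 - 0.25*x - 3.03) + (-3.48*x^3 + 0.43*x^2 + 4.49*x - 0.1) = -3.73*x^4 - 2.5*x^3 + 0.59*x^2 + 4.24*x - 3.13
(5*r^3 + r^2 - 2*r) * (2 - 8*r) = -40*r^4 + 2*r^3 + 18*r^2 - 4*r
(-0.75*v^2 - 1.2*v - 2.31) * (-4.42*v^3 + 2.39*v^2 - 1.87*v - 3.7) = 3.315*v^5 + 3.5115*v^4 + 8.7447*v^3 - 0.5019*v^2 + 8.7597*v + 8.547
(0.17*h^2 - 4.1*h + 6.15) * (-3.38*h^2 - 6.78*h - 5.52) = -0.5746*h^4 + 12.7054*h^3 + 6.0726*h^2 - 19.065*h - 33.948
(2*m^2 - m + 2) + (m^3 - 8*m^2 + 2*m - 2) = m^3 - 6*m^2 + m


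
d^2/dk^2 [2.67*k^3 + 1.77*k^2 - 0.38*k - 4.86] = 16.02*k + 3.54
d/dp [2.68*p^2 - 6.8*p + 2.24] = 5.36*p - 6.8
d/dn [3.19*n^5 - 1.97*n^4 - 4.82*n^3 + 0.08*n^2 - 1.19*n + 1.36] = 15.95*n^4 - 7.88*n^3 - 14.46*n^2 + 0.16*n - 1.19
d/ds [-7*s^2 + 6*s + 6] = 6 - 14*s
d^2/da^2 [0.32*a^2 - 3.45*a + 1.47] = 0.640000000000000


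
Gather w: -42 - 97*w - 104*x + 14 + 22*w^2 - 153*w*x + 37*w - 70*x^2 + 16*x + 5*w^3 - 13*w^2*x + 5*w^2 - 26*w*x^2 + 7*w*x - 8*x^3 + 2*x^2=5*w^3 + w^2*(27 - 13*x) + w*(-26*x^2 - 146*x - 60) - 8*x^3 - 68*x^2 - 88*x - 28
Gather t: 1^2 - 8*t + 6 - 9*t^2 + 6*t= -9*t^2 - 2*t + 7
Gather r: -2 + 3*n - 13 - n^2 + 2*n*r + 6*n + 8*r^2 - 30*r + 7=-n^2 + 9*n + 8*r^2 + r*(2*n - 30) - 8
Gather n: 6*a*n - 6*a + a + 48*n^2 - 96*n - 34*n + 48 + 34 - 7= -5*a + 48*n^2 + n*(6*a - 130) + 75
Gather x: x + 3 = x + 3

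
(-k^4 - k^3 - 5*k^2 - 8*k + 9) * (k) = -k^5 - k^4 - 5*k^3 - 8*k^2 + 9*k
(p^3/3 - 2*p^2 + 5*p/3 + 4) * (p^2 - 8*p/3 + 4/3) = p^5/3 - 26*p^4/9 + 67*p^3/9 - 28*p^2/9 - 76*p/9 + 16/3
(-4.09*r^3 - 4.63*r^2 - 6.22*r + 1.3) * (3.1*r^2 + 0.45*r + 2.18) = -12.679*r^5 - 16.1935*r^4 - 30.2817*r^3 - 8.8624*r^2 - 12.9746*r + 2.834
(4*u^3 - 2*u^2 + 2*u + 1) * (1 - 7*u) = -28*u^4 + 18*u^3 - 16*u^2 - 5*u + 1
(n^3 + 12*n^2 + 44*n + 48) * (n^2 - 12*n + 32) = n^5 - 68*n^3 - 96*n^2 + 832*n + 1536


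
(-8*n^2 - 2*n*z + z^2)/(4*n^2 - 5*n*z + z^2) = (2*n + z)/(-n + z)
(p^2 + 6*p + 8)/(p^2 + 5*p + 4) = (p + 2)/(p + 1)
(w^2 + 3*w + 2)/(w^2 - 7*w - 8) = (w + 2)/(w - 8)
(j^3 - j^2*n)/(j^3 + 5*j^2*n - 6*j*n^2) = j/(j + 6*n)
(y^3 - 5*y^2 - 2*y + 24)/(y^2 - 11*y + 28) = (y^2 - y - 6)/(y - 7)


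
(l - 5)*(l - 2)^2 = l^3 - 9*l^2 + 24*l - 20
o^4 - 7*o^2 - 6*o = o*(o - 3)*(o + 1)*(o + 2)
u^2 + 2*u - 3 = (u - 1)*(u + 3)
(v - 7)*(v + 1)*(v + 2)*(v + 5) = v^4 + v^3 - 39*v^2 - 109*v - 70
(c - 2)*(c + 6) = c^2 + 4*c - 12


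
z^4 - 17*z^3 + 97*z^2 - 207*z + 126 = (z - 7)*(z - 6)*(z - 3)*(z - 1)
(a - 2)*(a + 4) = a^2 + 2*a - 8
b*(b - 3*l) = b^2 - 3*b*l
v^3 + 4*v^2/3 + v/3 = v*(v + 1/3)*(v + 1)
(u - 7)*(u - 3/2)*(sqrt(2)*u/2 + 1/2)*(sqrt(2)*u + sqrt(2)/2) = u^4 - 8*u^3 + sqrt(2)*u^3/2 - 4*sqrt(2)*u^2 + 25*u^2/4 + 25*sqrt(2)*u/8 + 21*u/4 + 21*sqrt(2)/8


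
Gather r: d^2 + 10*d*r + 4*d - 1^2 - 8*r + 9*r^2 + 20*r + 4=d^2 + 4*d + 9*r^2 + r*(10*d + 12) + 3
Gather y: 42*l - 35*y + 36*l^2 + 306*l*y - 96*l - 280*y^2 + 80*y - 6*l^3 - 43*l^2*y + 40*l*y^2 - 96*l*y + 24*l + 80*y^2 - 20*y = -6*l^3 + 36*l^2 - 30*l + y^2*(40*l - 200) + y*(-43*l^2 + 210*l + 25)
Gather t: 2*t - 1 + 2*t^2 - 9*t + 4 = 2*t^2 - 7*t + 3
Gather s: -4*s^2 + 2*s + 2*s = -4*s^2 + 4*s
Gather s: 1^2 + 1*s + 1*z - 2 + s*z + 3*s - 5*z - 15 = s*(z + 4) - 4*z - 16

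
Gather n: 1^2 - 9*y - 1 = -9*y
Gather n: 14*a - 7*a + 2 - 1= 7*a + 1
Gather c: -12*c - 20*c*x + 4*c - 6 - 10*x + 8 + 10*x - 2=c*(-20*x - 8)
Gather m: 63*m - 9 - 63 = 63*m - 72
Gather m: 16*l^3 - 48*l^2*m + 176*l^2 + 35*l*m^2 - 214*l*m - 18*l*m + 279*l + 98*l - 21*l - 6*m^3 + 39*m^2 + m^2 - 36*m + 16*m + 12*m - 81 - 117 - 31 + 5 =16*l^3 + 176*l^2 + 356*l - 6*m^3 + m^2*(35*l + 40) + m*(-48*l^2 - 232*l - 8) - 224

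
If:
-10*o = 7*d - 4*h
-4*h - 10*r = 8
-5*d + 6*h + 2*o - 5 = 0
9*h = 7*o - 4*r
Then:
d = -31/1569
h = 2249/3138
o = 943/3138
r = -1705/1569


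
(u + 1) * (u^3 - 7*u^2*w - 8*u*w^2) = u^4 - 7*u^3*w + u^3 - 8*u^2*w^2 - 7*u^2*w - 8*u*w^2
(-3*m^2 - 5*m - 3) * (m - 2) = -3*m^3 + m^2 + 7*m + 6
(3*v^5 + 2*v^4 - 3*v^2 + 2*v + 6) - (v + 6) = 3*v^5 + 2*v^4 - 3*v^2 + v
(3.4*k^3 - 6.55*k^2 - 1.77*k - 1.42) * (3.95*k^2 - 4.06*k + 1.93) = 13.43*k^5 - 39.6765*k^4 + 26.1635*k^3 - 11.0643*k^2 + 2.3491*k - 2.7406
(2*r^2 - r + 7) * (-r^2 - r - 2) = -2*r^4 - r^3 - 10*r^2 - 5*r - 14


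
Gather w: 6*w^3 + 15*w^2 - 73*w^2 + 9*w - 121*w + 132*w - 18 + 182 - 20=6*w^3 - 58*w^2 + 20*w + 144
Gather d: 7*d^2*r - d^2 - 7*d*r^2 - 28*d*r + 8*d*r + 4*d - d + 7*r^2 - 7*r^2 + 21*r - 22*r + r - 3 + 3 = d^2*(7*r - 1) + d*(-7*r^2 - 20*r + 3)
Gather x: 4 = 4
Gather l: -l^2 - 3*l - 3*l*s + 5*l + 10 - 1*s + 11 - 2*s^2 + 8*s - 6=-l^2 + l*(2 - 3*s) - 2*s^2 + 7*s + 15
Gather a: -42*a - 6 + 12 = 6 - 42*a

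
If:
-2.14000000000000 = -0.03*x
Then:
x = 71.33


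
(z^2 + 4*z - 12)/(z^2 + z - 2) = (z^2 + 4*z - 12)/(z^2 + z - 2)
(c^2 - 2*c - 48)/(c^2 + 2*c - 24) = (c - 8)/(c - 4)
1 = 1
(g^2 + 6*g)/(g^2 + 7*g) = (g + 6)/(g + 7)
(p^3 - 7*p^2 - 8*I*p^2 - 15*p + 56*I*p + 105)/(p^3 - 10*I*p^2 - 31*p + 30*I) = (p - 7)/(p - 2*I)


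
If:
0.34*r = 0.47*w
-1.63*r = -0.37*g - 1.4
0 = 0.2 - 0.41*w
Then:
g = -0.81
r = 0.67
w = 0.49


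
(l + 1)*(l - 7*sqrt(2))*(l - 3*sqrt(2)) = l^3 - 10*sqrt(2)*l^2 + l^2 - 10*sqrt(2)*l + 42*l + 42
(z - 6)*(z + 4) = z^2 - 2*z - 24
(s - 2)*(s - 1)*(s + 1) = s^3 - 2*s^2 - s + 2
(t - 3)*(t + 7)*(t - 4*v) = t^3 - 4*t^2*v + 4*t^2 - 16*t*v - 21*t + 84*v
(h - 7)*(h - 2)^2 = h^3 - 11*h^2 + 32*h - 28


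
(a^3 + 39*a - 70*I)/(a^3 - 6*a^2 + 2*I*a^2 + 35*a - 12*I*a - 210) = (a - 2*I)/(a - 6)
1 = 1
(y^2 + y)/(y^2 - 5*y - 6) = y/(y - 6)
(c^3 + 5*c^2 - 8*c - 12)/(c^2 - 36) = (c^2 - c - 2)/(c - 6)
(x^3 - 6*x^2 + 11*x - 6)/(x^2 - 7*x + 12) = (x^2 - 3*x + 2)/(x - 4)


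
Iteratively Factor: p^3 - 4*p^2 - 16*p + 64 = (p - 4)*(p^2 - 16) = (p - 4)*(p + 4)*(p - 4)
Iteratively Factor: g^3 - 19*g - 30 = (g - 5)*(g^2 + 5*g + 6) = (g - 5)*(g + 2)*(g + 3)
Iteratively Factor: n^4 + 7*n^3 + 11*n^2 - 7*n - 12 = (n - 1)*(n^3 + 8*n^2 + 19*n + 12) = (n - 1)*(n + 4)*(n^2 + 4*n + 3) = (n - 1)*(n + 1)*(n + 4)*(n + 3)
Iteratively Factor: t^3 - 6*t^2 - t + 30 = (t + 2)*(t^2 - 8*t + 15) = (t - 3)*(t + 2)*(t - 5)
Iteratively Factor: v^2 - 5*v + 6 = (v - 2)*(v - 3)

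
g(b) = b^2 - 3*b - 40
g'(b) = 2*b - 3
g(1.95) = -42.05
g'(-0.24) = -3.48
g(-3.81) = -14.05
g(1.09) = -42.08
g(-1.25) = -34.69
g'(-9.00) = -21.00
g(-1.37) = -34.01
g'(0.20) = -2.60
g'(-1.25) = -5.50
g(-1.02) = -35.90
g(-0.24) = -39.22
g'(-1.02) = -5.04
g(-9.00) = 68.00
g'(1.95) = 0.90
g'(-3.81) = -10.62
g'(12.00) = 21.00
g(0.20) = -40.56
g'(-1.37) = -5.74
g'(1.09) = -0.82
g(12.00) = 68.00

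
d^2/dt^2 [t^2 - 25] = 2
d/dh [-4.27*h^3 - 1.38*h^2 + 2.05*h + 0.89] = -12.81*h^2 - 2.76*h + 2.05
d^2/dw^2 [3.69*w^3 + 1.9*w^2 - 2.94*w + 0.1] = 22.14*w + 3.8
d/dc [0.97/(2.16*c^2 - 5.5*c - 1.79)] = (5.335 - 4.1904*c)/(-2.16*c^2 + 5.5*c + 1.79)^2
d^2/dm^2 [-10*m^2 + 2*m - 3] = -20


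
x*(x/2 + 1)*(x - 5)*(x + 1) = x^4/2 - x^3 - 13*x^2/2 - 5*x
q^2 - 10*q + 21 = (q - 7)*(q - 3)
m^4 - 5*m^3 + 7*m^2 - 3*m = m*(m - 3)*(m - 1)^2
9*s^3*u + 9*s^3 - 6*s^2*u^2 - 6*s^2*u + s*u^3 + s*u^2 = (-3*s + u)^2*(s*u + s)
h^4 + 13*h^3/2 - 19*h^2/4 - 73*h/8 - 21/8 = (h - 3/2)*(h + 1/2)^2*(h + 7)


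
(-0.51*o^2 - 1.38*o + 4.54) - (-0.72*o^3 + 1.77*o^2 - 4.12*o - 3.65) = 0.72*o^3 - 2.28*o^2 + 2.74*o + 8.19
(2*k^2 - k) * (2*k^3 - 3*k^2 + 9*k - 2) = 4*k^5 - 8*k^4 + 21*k^3 - 13*k^2 + 2*k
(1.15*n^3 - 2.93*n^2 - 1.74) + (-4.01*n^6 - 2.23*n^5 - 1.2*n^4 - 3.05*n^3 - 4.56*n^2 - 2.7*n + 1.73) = -4.01*n^6 - 2.23*n^5 - 1.2*n^4 - 1.9*n^3 - 7.49*n^2 - 2.7*n - 0.01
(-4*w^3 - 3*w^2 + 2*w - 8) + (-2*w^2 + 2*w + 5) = -4*w^3 - 5*w^2 + 4*w - 3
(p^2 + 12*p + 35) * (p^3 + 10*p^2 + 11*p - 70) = p^5 + 22*p^4 + 166*p^3 + 412*p^2 - 455*p - 2450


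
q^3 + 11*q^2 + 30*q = q*(q + 5)*(q + 6)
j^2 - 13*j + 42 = (j - 7)*(j - 6)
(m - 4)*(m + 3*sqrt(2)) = m^2 - 4*m + 3*sqrt(2)*m - 12*sqrt(2)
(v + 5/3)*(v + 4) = v^2 + 17*v/3 + 20/3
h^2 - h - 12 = (h - 4)*(h + 3)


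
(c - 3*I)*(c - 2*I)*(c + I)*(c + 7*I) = c^4 + 3*I*c^3 + 27*c^2 - 13*I*c + 42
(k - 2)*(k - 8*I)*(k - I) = k^3 - 2*k^2 - 9*I*k^2 - 8*k + 18*I*k + 16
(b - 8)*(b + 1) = b^2 - 7*b - 8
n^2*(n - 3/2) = n^3 - 3*n^2/2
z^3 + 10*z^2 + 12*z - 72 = (z - 2)*(z + 6)^2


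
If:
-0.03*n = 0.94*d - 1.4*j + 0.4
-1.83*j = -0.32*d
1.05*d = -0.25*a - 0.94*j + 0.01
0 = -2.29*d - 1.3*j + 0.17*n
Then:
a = 1.75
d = -0.35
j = -0.06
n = -5.20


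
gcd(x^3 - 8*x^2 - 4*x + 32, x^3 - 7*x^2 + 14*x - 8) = x - 2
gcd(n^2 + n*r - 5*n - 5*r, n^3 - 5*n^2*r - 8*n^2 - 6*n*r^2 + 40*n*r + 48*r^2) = n + r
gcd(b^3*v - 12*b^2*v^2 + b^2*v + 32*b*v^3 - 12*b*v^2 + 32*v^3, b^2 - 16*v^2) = -b + 4*v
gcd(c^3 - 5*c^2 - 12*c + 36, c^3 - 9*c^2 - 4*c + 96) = c + 3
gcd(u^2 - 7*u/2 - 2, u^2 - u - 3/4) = u + 1/2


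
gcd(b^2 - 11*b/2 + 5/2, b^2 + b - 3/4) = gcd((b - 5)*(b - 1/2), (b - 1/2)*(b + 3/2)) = b - 1/2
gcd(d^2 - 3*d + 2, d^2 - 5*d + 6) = d - 2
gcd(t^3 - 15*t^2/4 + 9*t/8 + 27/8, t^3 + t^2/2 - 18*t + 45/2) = t^2 - 9*t/2 + 9/2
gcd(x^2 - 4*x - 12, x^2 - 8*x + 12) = x - 6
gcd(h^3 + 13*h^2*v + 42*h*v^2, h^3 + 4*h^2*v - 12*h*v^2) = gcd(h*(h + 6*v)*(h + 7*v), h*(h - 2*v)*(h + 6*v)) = h^2 + 6*h*v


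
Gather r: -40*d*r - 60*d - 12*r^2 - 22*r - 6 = -60*d - 12*r^2 + r*(-40*d - 22) - 6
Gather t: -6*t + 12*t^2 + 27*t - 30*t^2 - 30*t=-18*t^2 - 9*t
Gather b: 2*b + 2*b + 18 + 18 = 4*b + 36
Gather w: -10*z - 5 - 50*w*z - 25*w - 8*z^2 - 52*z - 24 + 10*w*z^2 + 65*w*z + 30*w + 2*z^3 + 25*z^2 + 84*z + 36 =w*(10*z^2 + 15*z + 5) + 2*z^3 + 17*z^2 + 22*z + 7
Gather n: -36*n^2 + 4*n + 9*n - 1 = -36*n^2 + 13*n - 1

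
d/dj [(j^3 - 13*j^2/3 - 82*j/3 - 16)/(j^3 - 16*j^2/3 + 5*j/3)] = 3*(-3*j^4 + 174*j^3 - 315*j^2 - 512*j + 80)/(j^2*(9*j^4 - 96*j^3 + 286*j^2 - 160*j + 25))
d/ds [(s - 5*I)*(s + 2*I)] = 2*s - 3*I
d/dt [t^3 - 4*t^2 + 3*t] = 3*t^2 - 8*t + 3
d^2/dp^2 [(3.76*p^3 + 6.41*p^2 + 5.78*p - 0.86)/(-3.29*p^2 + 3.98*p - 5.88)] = (-2.8421709430404e-14*p^4 - 266.638144*p^3 + 1327.826892*p^2 - 176.673*p - 719.803808)/(35.611289*p^6 - 129.239754*p^5 + 347.281872*p^4 - 525.008168*p^3 + 620.673984*p^2 - 412.818336*p + 203.297472)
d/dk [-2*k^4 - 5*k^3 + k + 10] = -8*k^3 - 15*k^2 + 1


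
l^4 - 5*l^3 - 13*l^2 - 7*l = l*(l - 7)*(l + 1)^2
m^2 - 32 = (m - 4*sqrt(2))*(m + 4*sqrt(2))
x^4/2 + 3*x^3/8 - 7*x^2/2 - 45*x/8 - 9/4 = (x/2 + 1/2)*(x - 3)*(x + 3/4)*(x + 2)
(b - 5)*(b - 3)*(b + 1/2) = b^3 - 15*b^2/2 + 11*b + 15/2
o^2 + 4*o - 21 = (o - 3)*(o + 7)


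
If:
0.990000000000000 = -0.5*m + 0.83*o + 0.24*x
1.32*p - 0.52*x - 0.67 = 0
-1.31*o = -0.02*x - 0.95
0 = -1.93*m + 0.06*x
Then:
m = 0.05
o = 0.75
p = 1.15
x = 1.64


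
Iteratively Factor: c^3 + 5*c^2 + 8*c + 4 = (c + 1)*(c^2 + 4*c + 4) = (c + 1)*(c + 2)*(c + 2)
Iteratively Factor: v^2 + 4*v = (v)*(v + 4)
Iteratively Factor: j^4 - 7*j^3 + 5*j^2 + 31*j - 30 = (j - 5)*(j^3 - 2*j^2 - 5*j + 6) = (j - 5)*(j + 2)*(j^2 - 4*j + 3) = (j - 5)*(j - 3)*(j + 2)*(j - 1)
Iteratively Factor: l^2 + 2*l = (l)*(l + 2)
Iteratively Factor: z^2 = (z)*(z)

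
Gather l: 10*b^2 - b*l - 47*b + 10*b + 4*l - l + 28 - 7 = 10*b^2 - 37*b + l*(3 - b) + 21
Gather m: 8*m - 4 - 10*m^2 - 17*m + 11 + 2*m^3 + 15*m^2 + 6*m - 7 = 2*m^3 + 5*m^2 - 3*m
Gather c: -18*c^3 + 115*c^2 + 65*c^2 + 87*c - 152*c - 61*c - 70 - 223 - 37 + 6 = -18*c^3 + 180*c^2 - 126*c - 324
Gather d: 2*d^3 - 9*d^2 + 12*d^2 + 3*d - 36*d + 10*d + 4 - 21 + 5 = 2*d^3 + 3*d^2 - 23*d - 12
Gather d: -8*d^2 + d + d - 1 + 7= -8*d^2 + 2*d + 6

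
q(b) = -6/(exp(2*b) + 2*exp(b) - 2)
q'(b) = -6*(-2*exp(2*b) - 2*exp(b))/(exp(2*b) + 2*exp(b) - 2)^2 = 12*(exp(b) + 1)*exp(b)/(exp(2*b) + 2*exp(b) - 2)^2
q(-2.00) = 3.51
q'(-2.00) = 0.63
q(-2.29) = 3.36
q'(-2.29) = 0.42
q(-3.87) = 3.06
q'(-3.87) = 0.07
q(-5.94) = 3.01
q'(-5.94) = 0.01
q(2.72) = -0.02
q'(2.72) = 0.04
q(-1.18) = 4.65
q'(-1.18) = 2.89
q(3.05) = -0.01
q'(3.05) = 0.02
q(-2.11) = 3.44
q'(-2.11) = 0.54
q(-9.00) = 3.00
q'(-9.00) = 0.00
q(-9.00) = 3.00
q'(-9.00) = 0.00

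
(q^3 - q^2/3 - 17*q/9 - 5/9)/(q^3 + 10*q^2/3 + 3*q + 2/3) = (q - 5/3)/(q + 2)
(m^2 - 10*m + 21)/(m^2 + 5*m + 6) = (m^2 - 10*m + 21)/(m^2 + 5*m + 6)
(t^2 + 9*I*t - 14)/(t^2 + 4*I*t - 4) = (t + 7*I)/(t + 2*I)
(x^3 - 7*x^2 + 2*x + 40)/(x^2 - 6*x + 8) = (x^2 - 3*x - 10)/(x - 2)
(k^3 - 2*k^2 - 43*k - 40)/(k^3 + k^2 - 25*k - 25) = (k - 8)/(k - 5)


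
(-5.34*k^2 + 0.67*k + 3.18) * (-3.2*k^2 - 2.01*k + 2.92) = 17.088*k^4 + 8.5894*k^3 - 27.1155*k^2 - 4.4354*k + 9.2856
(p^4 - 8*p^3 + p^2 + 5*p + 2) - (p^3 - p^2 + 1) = p^4 - 9*p^3 + 2*p^2 + 5*p + 1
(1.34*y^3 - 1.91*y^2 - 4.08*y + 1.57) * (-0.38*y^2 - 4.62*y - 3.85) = -0.5092*y^5 - 5.465*y^4 + 5.2156*y^3 + 25.6065*y^2 + 8.4546*y - 6.0445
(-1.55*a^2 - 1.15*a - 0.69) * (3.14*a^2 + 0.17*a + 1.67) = -4.867*a^4 - 3.8745*a^3 - 4.9506*a^2 - 2.0378*a - 1.1523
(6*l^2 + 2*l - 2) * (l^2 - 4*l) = 6*l^4 - 22*l^3 - 10*l^2 + 8*l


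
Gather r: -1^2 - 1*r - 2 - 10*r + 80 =77 - 11*r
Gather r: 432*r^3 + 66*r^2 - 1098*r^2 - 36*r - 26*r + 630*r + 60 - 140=432*r^3 - 1032*r^2 + 568*r - 80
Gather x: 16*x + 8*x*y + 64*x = x*(8*y + 80)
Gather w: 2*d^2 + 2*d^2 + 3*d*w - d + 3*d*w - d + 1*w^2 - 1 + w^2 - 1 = 4*d^2 + 6*d*w - 2*d + 2*w^2 - 2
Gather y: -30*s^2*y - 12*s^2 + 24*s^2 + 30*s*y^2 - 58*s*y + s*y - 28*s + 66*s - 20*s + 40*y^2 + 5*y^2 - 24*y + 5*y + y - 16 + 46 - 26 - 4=12*s^2 + 18*s + y^2*(30*s + 45) + y*(-30*s^2 - 57*s - 18)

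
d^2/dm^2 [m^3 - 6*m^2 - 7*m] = 6*m - 12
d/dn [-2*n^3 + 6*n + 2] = 6 - 6*n^2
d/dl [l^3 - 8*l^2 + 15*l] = 3*l^2 - 16*l + 15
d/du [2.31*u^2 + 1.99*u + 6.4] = 4.62*u + 1.99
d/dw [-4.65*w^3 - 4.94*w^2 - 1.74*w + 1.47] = -13.95*w^2 - 9.88*w - 1.74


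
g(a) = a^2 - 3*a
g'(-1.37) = -5.74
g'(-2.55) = -8.10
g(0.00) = 0.00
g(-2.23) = 11.66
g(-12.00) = 180.00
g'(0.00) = -3.00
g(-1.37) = 5.99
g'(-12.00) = -27.00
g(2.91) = -0.26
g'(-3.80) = -10.60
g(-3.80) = 25.84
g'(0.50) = -2.00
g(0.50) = -1.25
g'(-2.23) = -7.46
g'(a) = 2*a - 3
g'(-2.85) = -8.70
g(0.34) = -0.90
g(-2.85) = 16.67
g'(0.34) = -2.32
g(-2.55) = 14.15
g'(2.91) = 2.82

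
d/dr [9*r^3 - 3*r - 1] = 27*r^2 - 3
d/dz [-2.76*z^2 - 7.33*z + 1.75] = -5.52*z - 7.33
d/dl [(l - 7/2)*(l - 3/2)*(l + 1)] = 3*l^2 - 8*l + 1/4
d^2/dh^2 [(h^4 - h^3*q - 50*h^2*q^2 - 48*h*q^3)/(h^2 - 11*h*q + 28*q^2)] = 2*(h^6 - 33*h^5*q + 447*h^4*q^2 - 3155*h^3*q^3 + 9828*h^2*q^4 + 1680*h*q^5 - 53984*q^6)/(h^6 - 33*h^5*q + 447*h^4*q^2 - 3179*h^3*q^3 + 12516*h^2*q^4 - 25872*h*q^5 + 21952*q^6)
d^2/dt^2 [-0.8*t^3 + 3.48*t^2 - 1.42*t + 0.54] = 6.96 - 4.8*t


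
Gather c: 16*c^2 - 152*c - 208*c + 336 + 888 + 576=16*c^2 - 360*c + 1800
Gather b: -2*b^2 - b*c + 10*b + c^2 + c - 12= -2*b^2 + b*(10 - c) + c^2 + c - 12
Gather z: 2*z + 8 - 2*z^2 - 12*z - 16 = -2*z^2 - 10*z - 8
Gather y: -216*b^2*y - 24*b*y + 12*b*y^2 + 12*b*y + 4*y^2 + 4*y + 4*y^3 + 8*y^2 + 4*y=4*y^3 + y^2*(12*b + 12) + y*(-216*b^2 - 12*b + 8)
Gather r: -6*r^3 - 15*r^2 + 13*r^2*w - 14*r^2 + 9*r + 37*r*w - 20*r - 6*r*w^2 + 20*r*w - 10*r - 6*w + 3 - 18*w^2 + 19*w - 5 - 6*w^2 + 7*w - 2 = -6*r^3 + r^2*(13*w - 29) + r*(-6*w^2 + 57*w - 21) - 24*w^2 + 20*w - 4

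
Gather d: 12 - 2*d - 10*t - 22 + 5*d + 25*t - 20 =3*d + 15*t - 30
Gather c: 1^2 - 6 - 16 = -21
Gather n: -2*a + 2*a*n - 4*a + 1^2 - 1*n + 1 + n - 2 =2*a*n - 6*a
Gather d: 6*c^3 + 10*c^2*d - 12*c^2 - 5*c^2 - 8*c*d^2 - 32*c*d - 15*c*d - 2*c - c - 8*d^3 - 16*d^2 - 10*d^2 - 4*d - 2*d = 6*c^3 - 17*c^2 - 3*c - 8*d^3 + d^2*(-8*c - 26) + d*(10*c^2 - 47*c - 6)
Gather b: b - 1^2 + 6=b + 5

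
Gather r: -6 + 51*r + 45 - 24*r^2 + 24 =-24*r^2 + 51*r + 63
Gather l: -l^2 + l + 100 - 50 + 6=-l^2 + l + 56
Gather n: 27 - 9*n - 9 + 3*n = 18 - 6*n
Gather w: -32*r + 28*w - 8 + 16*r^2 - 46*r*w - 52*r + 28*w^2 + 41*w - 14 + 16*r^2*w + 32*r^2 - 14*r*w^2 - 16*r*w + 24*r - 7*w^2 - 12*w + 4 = 48*r^2 - 60*r + w^2*(21 - 14*r) + w*(16*r^2 - 62*r + 57) - 18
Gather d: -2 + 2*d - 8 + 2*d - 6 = 4*d - 16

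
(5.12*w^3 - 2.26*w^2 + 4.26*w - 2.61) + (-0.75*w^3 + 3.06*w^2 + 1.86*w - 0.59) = 4.37*w^3 + 0.8*w^2 + 6.12*w - 3.2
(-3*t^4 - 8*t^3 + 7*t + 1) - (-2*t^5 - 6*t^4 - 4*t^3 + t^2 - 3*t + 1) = 2*t^5 + 3*t^4 - 4*t^3 - t^2 + 10*t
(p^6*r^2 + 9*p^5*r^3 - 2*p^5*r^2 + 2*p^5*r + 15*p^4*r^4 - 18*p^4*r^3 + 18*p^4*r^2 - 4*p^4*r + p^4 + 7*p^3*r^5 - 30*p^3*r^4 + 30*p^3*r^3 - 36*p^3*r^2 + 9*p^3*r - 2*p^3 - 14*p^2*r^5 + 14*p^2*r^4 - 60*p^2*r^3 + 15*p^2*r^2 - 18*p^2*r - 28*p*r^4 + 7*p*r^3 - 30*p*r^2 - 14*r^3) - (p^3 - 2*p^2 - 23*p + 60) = p^6*r^2 + 9*p^5*r^3 - 2*p^5*r^2 + 2*p^5*r + 15*p^4*r^4 - 18*p^4*r^3 + 18*p^4*r^2 - 4*p^4*r + p^4 + 7*p^3*r^5 - 30*p^3*r^4 + 30*p^3*r^3 - 36*p^3*r^2 + 9*p^3*r - 3*p^3 - 14*p^2*r^5 + 14*p^2*r^4 - 60*p^2*r^3 + 15*p^2*r^2 - 18*p^2*r + 2*p^2 - 28*p*r^4 + 7*p*r^3 - 30*p*r^2 + 23*p - 14*r^3 - 60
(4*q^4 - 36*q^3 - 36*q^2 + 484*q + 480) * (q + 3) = 4*q^5 - 24*q^4 - 144*q^3 + 376*q^2 + 1932*q + 1440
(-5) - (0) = -5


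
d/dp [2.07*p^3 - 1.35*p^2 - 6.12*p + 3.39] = 6.21*p^2 - 2.7*p - 6.12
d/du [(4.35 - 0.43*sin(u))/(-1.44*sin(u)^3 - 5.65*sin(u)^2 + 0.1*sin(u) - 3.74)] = (-1.2384*sin(u)^3 + 16.3625*sin(u)^2 + 49.155*sin(u) + 1.1732)*cos(u)/(2.0736*sin(u)^6 + 16.272*sin(u)^5 + 31.6345*sin(u)^4 + 9.6412*sin(u)^3 + 42.272*sin(u)^2 - 0.748*sin(u) + 13.9876)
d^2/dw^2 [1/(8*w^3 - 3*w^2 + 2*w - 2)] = 2*(3*(1 - 8*w)*(8*w^3 - 3*w^2 + 2*w - 2) + 4*(12*w^2 - 3*w + 1)^2)/(8*w^3 - 3*w^2 + 2*w - 2)^3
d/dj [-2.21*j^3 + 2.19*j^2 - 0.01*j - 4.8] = -6.63*j^2 + 4.38*j - 0.01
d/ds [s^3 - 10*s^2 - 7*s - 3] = 3*s^2 - 20*s - 7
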